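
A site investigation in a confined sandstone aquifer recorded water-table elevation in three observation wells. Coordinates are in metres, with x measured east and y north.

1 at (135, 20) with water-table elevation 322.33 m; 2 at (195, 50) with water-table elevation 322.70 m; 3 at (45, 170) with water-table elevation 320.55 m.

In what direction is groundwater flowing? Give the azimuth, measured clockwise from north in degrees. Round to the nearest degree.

304°

With h = a·x + b·y + c and 1 as origin, the differences give:
  60·a + 30·b = +0.37
  (-90)·a + 150·b = -1.78
Eliminate b (×150 and ×30, subtract): 11700·a = 108.900 → a = ∂h/∂x = +0.009308
Back-substitute: b = ∂h/∂y = -0.006282.
Flow direction (−∇h) has components (-0.009308 E, +0.006282 N).
Azimuth = atan2(E, N) = atan2(-0.009308, +0.006282) = 304.0° ≈ 304°.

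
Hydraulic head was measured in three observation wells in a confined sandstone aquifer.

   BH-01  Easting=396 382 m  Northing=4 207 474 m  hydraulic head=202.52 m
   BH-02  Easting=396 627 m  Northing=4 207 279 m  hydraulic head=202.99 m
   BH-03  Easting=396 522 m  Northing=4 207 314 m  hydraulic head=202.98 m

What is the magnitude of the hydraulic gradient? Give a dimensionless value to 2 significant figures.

Differences from BH-01: to BH-02 (Δx, Δy, Δh) = (245, -195, +0.47); to BH-03 = (140, -160, +0.46).
Solve a·Δx + b·Δy = Δh: det = 245·(-160) − 140·(-195) = -11900.
∂h/∂x = [(+0.47)·(-160) − (+0.46)·(-195)] / -11900 = -0.001218
∂h/∂y = [245·(+0.46) − 140·(+0.47)] / -11900 = -0.003941
|∇h| = √(-0.001218² + -0.003941²) = 0.004125

0.0041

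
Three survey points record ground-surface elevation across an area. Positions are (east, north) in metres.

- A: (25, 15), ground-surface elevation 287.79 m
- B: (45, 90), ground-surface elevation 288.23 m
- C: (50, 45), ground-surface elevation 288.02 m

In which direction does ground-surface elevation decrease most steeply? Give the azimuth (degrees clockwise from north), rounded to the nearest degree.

212°

Differences from A: to B (Δx, Δy, Δh) = (20, 75, +0.44); to C = (25, 30, +0.23).
Determinant of the coordinate differences = 20·30 − 25·75 = -1275.
∂z/∂x = [(+0.44)·30 − (+0.23)·75] / -1275 = +0.003176
∂z/∂y = [20·(+0.23) − 25·(+0.44)] / -1275 = +0.005020
Steepest decrease is along −∇f: components (-0.003176 E, -0.005020 N).
Azimuth = atan2(-0.003176, -0.005020) = 212.3° ≈ 212°.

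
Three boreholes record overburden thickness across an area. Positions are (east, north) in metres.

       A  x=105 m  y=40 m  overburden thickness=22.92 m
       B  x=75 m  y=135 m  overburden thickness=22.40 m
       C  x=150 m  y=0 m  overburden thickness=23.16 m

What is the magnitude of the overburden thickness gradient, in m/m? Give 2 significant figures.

0.0053 m/m

Taking A as reference: B−A = (-30, 95, -0.52); C−A = (45, -40, +0.24).
Determinant of the coordinate differences = (-30)·(-40) − 45·95 = -3075.
∂d/∂x = [(-0.52)·(-40) − (+0.24)·95] / -3075 = +0.0006504
∂d/∂y = [(-30)·(+0.24) − 45·(-0.52)] / -3075 = -0.005268
|∇f| = √(0.0006504² + -0.005268²) = 0.005308 m/m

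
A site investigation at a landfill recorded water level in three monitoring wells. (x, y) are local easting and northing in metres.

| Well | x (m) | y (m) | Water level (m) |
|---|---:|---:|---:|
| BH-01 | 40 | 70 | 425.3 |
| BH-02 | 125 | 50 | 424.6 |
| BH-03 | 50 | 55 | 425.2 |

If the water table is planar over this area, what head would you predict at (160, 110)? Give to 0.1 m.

Differences from BH-01: to BH-02 (Δx, Δy, Δh) = (85, -20, -0.7); to BH-03 = (10, -15, -0.1).
Solve a·Δx + b·Δy = Δh: det = 85·(-15) − 10·(-20) = -1075.
∂h/∂x = [(-0.7)·(-15) − (-0.1)·(-20)] / -1075 = -0.007907
∂h/∂y = [85·(-0.1) − 10·(-0.7)] / -1075 = +0.001395
h(160, 110) = 425.3 + (-0.007907)·(120) + (+0.001395)·(40) = 425.3 -0.949 +0.056 = 424.407 m.

424.4 m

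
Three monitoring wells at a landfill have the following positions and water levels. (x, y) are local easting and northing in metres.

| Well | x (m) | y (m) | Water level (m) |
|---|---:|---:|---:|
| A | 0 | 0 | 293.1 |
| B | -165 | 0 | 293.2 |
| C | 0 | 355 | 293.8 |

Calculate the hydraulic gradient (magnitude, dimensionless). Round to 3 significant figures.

0.00206

∂h/∂x = (293.2 − 293.1) / (-165 − 0) = -0.0006061
∂h/∂y = (293.8 − 293.1) / (355 − 0) = +0.001972
|∇h| = √(-0.0006061² + 0.001972²) = 0.002063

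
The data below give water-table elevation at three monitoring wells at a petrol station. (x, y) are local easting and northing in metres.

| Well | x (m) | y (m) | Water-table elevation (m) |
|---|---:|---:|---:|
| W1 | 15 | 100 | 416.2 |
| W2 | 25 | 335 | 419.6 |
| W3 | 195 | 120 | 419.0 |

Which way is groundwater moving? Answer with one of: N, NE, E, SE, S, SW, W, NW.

With h = a·x + b·y + c and W1 as origin, the differences give:
  10·a + 235·b = +3.4
  180·a + 20·b = +2.8
Eliminate b (×20 and ×235, subtract): -42100·a = -590.00 → a = ∂h/∂x = +0.01401
Back-substitute: b = ∂h/∂y = +0.01387.
Flow = −∇h = (-0.01401 east, -0.01387 north), which points southwest.

SW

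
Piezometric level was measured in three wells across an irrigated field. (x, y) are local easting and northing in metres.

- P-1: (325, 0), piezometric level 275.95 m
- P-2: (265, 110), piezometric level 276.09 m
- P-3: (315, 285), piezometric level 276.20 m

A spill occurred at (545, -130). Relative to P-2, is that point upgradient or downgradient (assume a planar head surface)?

Three-point gradient (reference P-1): Δ to P-2 = (-60, 110, +0.14), Δ to P-3 = (-10, 285, +0.25).
∂h/∂x = -0.0007750, ∂h/∂y = +0.0008500 (det = -16000).
Head at (545, -130) = 275.95 + (-0.0007750)·(220) + (+0.0008500)·(-130) = 275.67 m.
That is lower than the 276.09 m at P-2, so the point is downgradient.

downgradient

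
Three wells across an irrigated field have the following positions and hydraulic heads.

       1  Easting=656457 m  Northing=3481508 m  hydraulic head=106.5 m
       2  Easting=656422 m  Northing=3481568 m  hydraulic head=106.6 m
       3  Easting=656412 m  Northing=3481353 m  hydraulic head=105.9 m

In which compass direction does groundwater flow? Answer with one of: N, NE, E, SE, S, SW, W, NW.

Taking 1 as reference: 2−1 = (-35, 60, +0.1); 3−1 = (-45, -155, -0.6).
Solve a·Δx + b·Δy = Δh: det = (-35)·(-155) − (-45)·60 = 8125.
∂h/∂x = [(+0.1)·(-155) − (-0.6)·60] / 8125 = +0.002523
∂h/∂y = [(-35)·(-0.6) − (-45)·(+0.1)] / 8125 = +0.003138
Flow = −∇h = (-0.002523 east, -0.003138 north), which points southwest.

SW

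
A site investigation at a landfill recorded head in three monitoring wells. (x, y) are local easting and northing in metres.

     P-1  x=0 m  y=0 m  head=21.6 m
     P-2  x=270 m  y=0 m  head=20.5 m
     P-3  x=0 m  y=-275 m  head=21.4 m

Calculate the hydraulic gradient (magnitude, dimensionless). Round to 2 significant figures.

∂h/∂x = (20.5 − 21.6) / (270 − 0) = -0.004074
∂h/∂y = (21.4 − 21.6) / (-275 − 0) = +0.0007273
|∇h| = √(-0.004074² + 0.0007273²) = 0.004138

0.0041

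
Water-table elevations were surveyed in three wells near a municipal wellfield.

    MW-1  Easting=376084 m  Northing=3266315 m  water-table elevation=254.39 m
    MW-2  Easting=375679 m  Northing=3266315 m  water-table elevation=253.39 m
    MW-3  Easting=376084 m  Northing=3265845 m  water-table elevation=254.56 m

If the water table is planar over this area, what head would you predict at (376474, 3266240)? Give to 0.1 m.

∂h/∂x = (253.39 − 254.39) / (375679 − 376084) = +0.002469
∂h/∂y = (254.56 − 254.39) / (3265845 − 3266315) = -0.0003617
h(376474, 3266240) = 254.39 + (+0.002469)·(390) + (-0.0003617)·(-75) = 254.39 +0.963 +0.027 = 255.380 m.

255.4 m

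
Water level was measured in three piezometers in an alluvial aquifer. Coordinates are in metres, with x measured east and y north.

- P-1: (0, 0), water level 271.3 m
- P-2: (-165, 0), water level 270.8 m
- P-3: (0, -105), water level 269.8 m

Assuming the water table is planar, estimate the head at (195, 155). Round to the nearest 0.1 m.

274.1 m

∂h/∂x = (270.8 − 271.3) / (-165 − 0) = +0.003030
∂h/∂y = (269.8 − 271.3) / (-105 − 0) = +0.01429
h(195, 155) = 271.3 + (+0.003030)·(195) + (+0.01429)·(155) = 271.3 +0.591 +2.214 = 274.105 m.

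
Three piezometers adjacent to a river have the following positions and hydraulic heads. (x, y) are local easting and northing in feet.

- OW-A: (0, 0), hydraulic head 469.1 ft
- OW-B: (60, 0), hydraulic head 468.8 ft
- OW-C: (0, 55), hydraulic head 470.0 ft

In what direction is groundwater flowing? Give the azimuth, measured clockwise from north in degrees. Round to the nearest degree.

163°

∂h/∂x = (468.8 − 469.1) / (60 − 0) = -0.005000
∂h/∂y = (470.0 − 469.1) / (55 − 0) = +0.01636
Flow direction (−∇h) has components (+0.005000 E, -0.01636 N).
Azimuth = atan2(E, N) = atan2(+0.005000, -0.01636) = 163.0° ≈ 163°.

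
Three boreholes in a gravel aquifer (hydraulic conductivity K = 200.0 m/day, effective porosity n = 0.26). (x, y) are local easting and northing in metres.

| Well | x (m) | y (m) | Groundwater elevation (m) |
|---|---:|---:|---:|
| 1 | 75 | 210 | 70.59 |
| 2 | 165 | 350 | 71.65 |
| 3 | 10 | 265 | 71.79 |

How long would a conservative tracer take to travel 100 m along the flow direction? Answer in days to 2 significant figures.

Taking 1 as reference: 2−1 = (90, 140, +1.06); 3−1 = (-65, 55, +1.20).
Determinant of the coordinate differences = 90·55 − (-65)·140 = 14050.
∂h/∂x = [(+1.06)·55 − (+1.20)·140] / 14050 = -0.007808
∂h/∂y = [90·(+1.20) − (-65)·(+1.06)] / 14050 = +0.01259
|∇h| = √(-0.007808² + 0.01259²) = 0.01481
Seepage velocity v = K·i/n = 200.0 × 0.01481 / 0.26 = 11.39 m/day.
t = 100 / 11.39 = 8.78 days.

8.8 days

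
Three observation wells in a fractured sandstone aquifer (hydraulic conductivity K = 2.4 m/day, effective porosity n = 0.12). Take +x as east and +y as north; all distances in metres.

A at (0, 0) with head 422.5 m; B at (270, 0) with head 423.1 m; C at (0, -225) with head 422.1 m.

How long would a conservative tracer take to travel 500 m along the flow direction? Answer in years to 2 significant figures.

∂h/∂x = (423.1 − 422.5) / (270 − 0) = +0.002222
∂h/∂y = (422.1 − 422.5) / (-225 − 0) = +0.001778
|∇h| = √(0.002222² + 0.001778²) = 0.002846
Seepage velocity v = K·i/n = 2.4 × 0.002846 / 0.12 = 0.05692 m/day.
t = 500 / 0.05692 = 8784 days = 24 years.

24 years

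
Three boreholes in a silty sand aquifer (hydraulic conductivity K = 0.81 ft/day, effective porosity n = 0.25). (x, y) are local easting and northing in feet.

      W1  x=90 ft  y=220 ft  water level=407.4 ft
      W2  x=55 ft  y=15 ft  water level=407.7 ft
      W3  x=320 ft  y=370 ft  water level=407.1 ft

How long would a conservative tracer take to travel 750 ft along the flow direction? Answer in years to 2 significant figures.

440 years

With h = a·x + b·y + c and W1 as origin, the differences give:
  (-35)·a + (-205)·b = +0.3
  230·a + 150·b = -0.3
Eliminate b (×150 and ×(-205), subtract): 41900·a = -16.50 → a = ∂h/∂x = -0.0003938
Back-substitute: b = ∂h/∂y = -0.001396.
|∇h| = √(-0.0003938² + -0.001396²) = 0.00145
Seepage velocity v = K·i/n = 0.81 × 0.00145 / 0.25 = 0.004698 ft/day.
t = 750 / 0.004698 = 1.596e+05 days = 437 years.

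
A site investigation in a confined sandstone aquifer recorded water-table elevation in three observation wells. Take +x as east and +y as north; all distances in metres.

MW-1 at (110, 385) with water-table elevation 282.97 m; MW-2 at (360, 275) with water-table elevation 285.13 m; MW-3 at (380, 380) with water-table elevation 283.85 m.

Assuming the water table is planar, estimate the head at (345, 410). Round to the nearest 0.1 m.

Differences from MW-1: to MW-2 (Δx, Δy, Δh) = (250, -110, +2.16); to MW-3 = (270, -5, +0.88).
Determinant of the coordinate differences = 250·(-5) − 270·(-110) = 28450.
∂h/∂x = [(+2.16)·(-5) − (+0.88)·(-110)] / 28450 = +0.003023
∂h/∂y = [250·(+0.88) − 270·(+2.16)] / 28450 = -0.01277
h(345, 410) = 282.97 + (+0.003023)·(235) + (-0.01277)·(25) = 282.97 +0.710 -0.319 = 283.361 m.

283.4 m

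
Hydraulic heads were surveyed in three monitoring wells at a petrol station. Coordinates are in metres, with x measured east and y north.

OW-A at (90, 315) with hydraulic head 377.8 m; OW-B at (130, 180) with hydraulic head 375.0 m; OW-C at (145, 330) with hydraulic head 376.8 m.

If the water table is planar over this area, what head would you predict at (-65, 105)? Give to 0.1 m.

378.2 m

Differences from OW-A: to OW-B (Δx, Δy, Δh) = (40, -135, -2.8); to OW-C = (55, 15, -1.0).
Determinant of the coordinate differences = 40·15 − 55·(-135) = 8025.
∂h/∂x = [(-2.8)·15 − (-1.0)·(-135)] / 8025 = -0.02206
∂h/∂y = [40·(-1.0) − 55·(-2.8)] / 8025 = +0.01421
h(-65, 105) = 377.8 + (-0.02206)·(-155) + (+0.01421)·(-210) = 377.8 +3.419 -2.983 = 378.236 m.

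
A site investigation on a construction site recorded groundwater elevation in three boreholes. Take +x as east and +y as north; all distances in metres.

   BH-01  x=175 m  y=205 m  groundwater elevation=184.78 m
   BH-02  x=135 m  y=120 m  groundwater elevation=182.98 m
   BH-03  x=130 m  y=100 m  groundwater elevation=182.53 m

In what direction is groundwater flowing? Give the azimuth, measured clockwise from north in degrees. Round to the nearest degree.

166°

Taking BH-01 as reference: BH-02−BH-01 = (-40, -85, -1.80); BH-03−BH-01 = (-45, -105, -2.25).
Determinant of the coordinate differences = (-40)·(-105) − (-45)·(-85) = 375.
∂h/∂x = [(-1.80)·(-105) − (-2.25)·(-85)] / 375 = -0.006000
∂h/∂y = [(-40)·(-2.25) − (-45)·(-1.80)] / 375 = +0.02400
Flow direction (−∇h) has components (+0.006000 E, -0.02400 N).
Azimuth = atan2(E, N) = atan2(+0.006000, -0.02400) = 166.0° ≈ 166°.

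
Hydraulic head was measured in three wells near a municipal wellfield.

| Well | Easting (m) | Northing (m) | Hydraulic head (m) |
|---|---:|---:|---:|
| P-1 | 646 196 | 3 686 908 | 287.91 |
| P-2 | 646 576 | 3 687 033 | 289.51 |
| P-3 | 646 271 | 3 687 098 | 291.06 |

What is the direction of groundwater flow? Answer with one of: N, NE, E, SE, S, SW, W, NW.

S

With h = a·x + b·y + c and P-1 as origin, the differences give:
  380·a + 125·b = +1.60
  75·a + 190·b = +3.15
Eliminate b (×190 and ×125, subtract): 62825·a = -89.750 → a = ∂h/∂x = -0.001429
Back-substitute: b = ∂h/∂y = +0.01714.
Flow = −∇h = (+0.001429 east, -0.01714 north), which points south.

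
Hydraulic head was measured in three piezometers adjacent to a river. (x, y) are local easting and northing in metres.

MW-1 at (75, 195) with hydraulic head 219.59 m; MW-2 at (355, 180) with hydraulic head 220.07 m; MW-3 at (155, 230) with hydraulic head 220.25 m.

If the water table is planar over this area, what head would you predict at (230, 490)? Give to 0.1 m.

Three-point gradient (reference MW-1): Δ to MW-2 = (280, -15, +0.48), Δ to MW-3 = (80, 35, +0.66).
∂h/∂x = +0.002427, ∂h/∂y = +0.01331 (det = 11000).
h(230, 490) = 219.59 + (+0.002427)·(155) + (+0.01331)·(295) = 219.59 +0.376 +3.926 = 223.892 m.

223.9 m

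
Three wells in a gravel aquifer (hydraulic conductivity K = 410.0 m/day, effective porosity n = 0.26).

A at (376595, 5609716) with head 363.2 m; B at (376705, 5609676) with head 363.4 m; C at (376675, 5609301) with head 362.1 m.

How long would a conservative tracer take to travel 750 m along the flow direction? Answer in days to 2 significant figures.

110 days

Three-point gradient (reference A): Δ to B = (110, -40, +0.2), Δ to C = (80, -415, -1.1).
∂h/∂x = +0.002992, ∂h/∂y = +0.003227 (det = -42450).
|∇h| = √(0.002992² + 0.003227²) = 0.004401
Seepage velocity v = K·i/n = 410.0 × 0.004401 / 0.26 = 6.94 m/day.
t = 750 / 6.94 = 108.1 days.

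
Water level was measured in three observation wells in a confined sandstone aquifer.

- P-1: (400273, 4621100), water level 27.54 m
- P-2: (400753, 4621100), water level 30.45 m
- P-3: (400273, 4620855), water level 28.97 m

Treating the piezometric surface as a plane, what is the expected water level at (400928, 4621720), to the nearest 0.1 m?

27.9 m

∂h/∂x = (30.45 − 27.54) / (400753 − 400273) = +0.006063
∂h/∂y = (28.97 − 27.54) / (4620855 − 4621100) = -0.005837
h(400928, 4621720) = 27.54 + (+0.006063)·(655) + (-0.005837)·(620) = 27.54 +3.971 -3.619 = 27.892 m.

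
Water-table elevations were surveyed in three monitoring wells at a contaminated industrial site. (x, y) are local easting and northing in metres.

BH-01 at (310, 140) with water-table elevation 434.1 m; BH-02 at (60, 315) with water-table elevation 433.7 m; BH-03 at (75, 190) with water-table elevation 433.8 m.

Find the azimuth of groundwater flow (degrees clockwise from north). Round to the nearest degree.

Three-point gradient (reference BH-01): Δ to BH-02 = (-250, 175, -0.4), Δ to BH-03 = (-235, 50, -0.3).
∂h/∂x = +0.001135, ∂h/∂y = -0.0006638 (det = 28625).
Flow direction (−∇h) has components (-0.001135 E, +0.0006638 N).
Azimuth = atan2(E, N) = atan2(-0.001135, +0.0006638) = 300.3° ≈ 300°.

300°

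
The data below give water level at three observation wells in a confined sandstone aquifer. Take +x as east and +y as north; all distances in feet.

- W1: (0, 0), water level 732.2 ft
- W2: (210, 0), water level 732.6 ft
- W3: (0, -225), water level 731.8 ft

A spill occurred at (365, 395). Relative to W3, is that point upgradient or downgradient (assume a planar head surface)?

∂h/∂x = (732.6 − 732.2) / (210 − 0) = +0.001905
∂h/∂y = (731.8 − 732.2) / (-225 − 0) = +0.001778
Head at (365, 395) = 732.2 + (+0.001905)·(365) + (+0.001778)·(395) = 733.60 ft.
That is higher than the 731.8 ft at W3, so the point is upgradient.

upgradient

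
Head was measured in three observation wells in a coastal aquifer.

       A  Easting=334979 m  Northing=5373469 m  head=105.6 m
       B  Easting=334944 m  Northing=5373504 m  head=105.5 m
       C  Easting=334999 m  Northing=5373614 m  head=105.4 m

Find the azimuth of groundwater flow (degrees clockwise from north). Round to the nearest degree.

320°

With h = a·x + b·y + c and A as origin, the differences give:
  (-35)·a + 35·b = -0.1
  20·a + 145·b = -0.2
Eliminate b (×145 and ×35, subtract): -5775·a = -7.50 → a = ∂h/∂x = +0.001299
Back-substitute: b = ∂h/∂y = -0.001558.
Flow direction (−∇h) has components (-0.001299 E, +0.001558 N).
Azimuth = atan2(E, N) = atan2(-0.001299, +0.001558) = 320.2° ≈ 320°.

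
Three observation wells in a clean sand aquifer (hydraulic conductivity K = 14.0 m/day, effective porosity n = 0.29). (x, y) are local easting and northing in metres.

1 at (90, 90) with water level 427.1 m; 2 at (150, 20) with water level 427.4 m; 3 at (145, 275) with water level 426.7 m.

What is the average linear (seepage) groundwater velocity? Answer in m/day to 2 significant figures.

0.16 m/day

Taking 1 as reference: 2−1 = (60, -70, +0.3); 3−1 = (55, 185, -0.4).
Solve a·Δx + b·Δy = Δh: det = 60·185 − 55·(-70) = 14950.
∂h/∂x = [(+0.3)·185 − (-0.4)·(-70)] / 14950 = +0.001839
∂h/∂y = [60·(-0.4) − 55·(+0.3)] / 14950 = -0.002709
|∇h| = √(0.001839² + -0.002709²) = 0.003274
Seepage velocity v = K·i/n = 14.0 × 0.003274 / 0.29 = 0.1581 m/day.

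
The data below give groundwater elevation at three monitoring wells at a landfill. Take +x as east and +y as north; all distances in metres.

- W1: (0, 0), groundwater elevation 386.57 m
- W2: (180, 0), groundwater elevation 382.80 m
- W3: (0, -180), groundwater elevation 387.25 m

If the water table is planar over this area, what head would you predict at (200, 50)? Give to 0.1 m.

∂h/∂x = (382.80 − 386.57) / (180 − 0) = -0.02094
∂h/∂y = (387.25 − 386.57) / (-180 − 0) = -0.003778
h(200, 50) = 386.57 + (-0.02094)·(200) + (-0.003778)·(50) = 386.57 -4.189 -0.189 = 382.192 m.

382.2 m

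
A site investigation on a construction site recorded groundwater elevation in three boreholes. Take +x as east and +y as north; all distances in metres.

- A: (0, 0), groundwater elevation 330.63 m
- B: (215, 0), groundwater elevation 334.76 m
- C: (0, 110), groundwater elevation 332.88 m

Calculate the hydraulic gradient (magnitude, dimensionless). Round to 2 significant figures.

0.028

∂h/∂x = (334.76 − 330.63) / (215 − 0) = +0.01921
∂h/∂y = (332.88 − 330.63) / (110 − 0) = +0.02045
|∇h| = √(0.01921² + 0.02045²) = 0.02806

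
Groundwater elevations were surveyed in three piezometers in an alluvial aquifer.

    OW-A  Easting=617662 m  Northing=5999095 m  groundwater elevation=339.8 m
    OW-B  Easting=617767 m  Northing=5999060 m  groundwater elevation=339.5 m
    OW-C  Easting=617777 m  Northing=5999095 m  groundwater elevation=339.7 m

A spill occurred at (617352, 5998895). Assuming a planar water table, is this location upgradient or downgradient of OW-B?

Three-point gradient (reference OW-A): Δ to OW-B = (105, -35, -0.3), Δ to OW-C = (115, 0, -0.1).
∂h/∂x = -0.0008696, ∂h/∂y = +0.005963 (det = 4025).
Head at (617352, 5998895) = 339.8 + (-0.0008696)·(-310) + (+0.005963)·(-200) = 338.88 m.
That is lower than the 339.5 m at OW-B, so the point is downgradient.

downgradient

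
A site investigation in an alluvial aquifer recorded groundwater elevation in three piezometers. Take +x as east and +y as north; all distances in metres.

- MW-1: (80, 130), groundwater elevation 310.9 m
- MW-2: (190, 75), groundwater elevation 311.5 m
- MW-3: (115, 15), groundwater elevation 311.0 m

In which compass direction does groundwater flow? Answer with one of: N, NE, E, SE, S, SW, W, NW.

W

With h = a·x + b·y + c and MW-1 as origin, the differences give:
  110·a + (-55)·b = +0.6
  35·a + (-115)·b = +0.1
Eliminate b (×(-115) and ×(-55), subtract): -10725·a = -63.50 → a = ∂h/∂x = +0.005921
Back-substitute: b = ∂h/∂y = +0.0009324.
Flow = −∇h = (-0.005921 east, -0.0009324 north), which points west.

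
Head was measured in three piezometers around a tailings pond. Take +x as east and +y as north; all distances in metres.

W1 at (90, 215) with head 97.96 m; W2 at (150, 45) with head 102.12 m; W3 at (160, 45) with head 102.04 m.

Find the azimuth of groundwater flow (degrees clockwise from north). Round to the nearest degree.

Taking W1 as reference: W2−W1 = (60, -170, +4.16); W3−W1 = (70, -170, +4.08).
Determinant of the coordinate differences = 60·(-170) − 70·(-170) = 1700.
∂h/∂x = [(+4.16)·(-170) − (+4.08)·(-170)] / 1700 = -0.008000
∂h/∂y = [60·(+4.08) − 70·(+4.16)] / 1700 = -0.02729
Flow direction (−∇h) has components (+0.008000 E, +0.02729 N).
Azimuth = atan2(E, N) = atan2(+0.008000, +0.02729) = 16.3° ≈ 016°.

016°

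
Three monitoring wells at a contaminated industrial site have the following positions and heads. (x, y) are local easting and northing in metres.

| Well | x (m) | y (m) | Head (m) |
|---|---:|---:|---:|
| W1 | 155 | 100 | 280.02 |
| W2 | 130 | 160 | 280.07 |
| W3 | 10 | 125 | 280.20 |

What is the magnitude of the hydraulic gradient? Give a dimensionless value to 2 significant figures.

With h = a·x + b·y + c and W1 as origin, the differences give:
  (-25)·a + 60·b = +0.05
  (-145)·a + 25·b = +0.18
Eliminate b (×25 and ×60, subtract): 8075·a = -9.550 → a = ∂h/∂x = -0.001183
Back-substitute: b = ∂h/∂y = +0.0003406.
|∇h| = √(-0.001183² + 0.0003406²) = 0.001231

0.0012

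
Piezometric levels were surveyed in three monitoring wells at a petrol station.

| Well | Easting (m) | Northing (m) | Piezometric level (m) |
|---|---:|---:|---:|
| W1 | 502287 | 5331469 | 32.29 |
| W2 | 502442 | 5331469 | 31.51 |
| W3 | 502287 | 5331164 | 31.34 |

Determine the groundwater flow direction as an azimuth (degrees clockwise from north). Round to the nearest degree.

122°

∂h/∂x = (31.51 − 32.29) / (502442 − 502287) = -0.005032
∂h/∂y = (31.34 − 32.29) / (5331164 − 5331469) = +0.003115
Flow direction (−∇h) has components (+0.005032 E, -0.003115 N).
Azimuth = atan2(E, N) = atan2(+0.005032, -0.003115) = 121.8° ≈ 122°.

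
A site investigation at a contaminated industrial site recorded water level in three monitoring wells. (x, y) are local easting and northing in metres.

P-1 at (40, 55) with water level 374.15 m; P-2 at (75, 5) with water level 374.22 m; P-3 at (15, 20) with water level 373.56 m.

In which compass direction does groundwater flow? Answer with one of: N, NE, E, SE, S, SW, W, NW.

With h = a·x + b·y + c and P-1 as origin, the differences give:
  35·a + (-50)·b = +0.07
  (-25)·a + (-35)·b = -0.59
Eliminate b (×(-35) and ×(-50), subtract): -2475·a = -31.950 → a = ∂h/∂x = +0.01291
Back-substitute: b = ∂h/∂y = +0.007636.
Flow = −∇h = (-0.01291 east, -0.007636 north), which points southwest.

SW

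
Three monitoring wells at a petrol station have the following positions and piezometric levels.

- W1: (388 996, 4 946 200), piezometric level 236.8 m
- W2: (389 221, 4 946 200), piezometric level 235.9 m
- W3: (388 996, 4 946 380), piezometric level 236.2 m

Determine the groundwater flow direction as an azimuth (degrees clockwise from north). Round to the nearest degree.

050°

∂h/∂x = (235.9 − 236.8) / (389221 − 388996) = -0.004000
∂h/∂y = (236.2 − 236.8) / (4946380 − 4946200) = -0.003333
Flow direction (−∇h) has components (+0.004000 E, +0.003333 N).
Azimuth = atan2(E, N) = atan2(+0.004000, +0.003333) = 50.2° ≈ 050°.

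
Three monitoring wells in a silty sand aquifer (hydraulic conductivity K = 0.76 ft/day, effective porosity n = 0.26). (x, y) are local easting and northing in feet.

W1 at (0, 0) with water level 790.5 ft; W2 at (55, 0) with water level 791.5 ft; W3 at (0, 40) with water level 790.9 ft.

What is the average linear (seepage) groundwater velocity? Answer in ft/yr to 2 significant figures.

∂h/∂x = (791.5 − 790.5) / (55 − 0) = +0.01818
∂h/∂y = (790.9 − 790.5) / (40 − 0) = +0.010000
|∇h| = √(0.01818² + 0.010000²) = 0.02075
Seepage velocity v = K·i/n = 0.76 × 0.02075 / 0.26 = 0.06065 ft/day = 22.15 ft/yr.

22 ft/yr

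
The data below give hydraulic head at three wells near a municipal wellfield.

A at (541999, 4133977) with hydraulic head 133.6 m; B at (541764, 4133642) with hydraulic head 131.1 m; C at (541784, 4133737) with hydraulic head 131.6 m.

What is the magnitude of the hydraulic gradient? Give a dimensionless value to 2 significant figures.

0.0062

Taking A as reference: B−A = (-235, -335, -2.5); C−A = (-215, -240, -2.0).
Determinant of the coordinate differences = (-235)·(-240) − (-215)·(-335) = -15625.
∂h/∂x = [(-2.5)·(-240) − (-2.0)·(-335)] / -15625 = +0.004480
∂h/∂y = [(-235)·(-2.0) − (-215)·(-2.5)] / -15625 = +0.004320
|∇h| = √(0.004480² + 0.004320²) = 0.006224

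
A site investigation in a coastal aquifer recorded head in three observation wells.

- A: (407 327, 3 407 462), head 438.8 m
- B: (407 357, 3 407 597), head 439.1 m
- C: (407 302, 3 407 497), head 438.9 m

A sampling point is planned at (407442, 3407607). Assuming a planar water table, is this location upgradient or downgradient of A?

upgradient

Taking A as reference: B−A = (30, 135, +0.3); C−A = (-25, 35, +0.1).
Solve a·Δx + b·Δy = Δh: det = 30·35 − (-25)·135 = 4425.
∂h/∂x = [(+0.3)·35 − (+0.1)·135] / 4425 = -0.0006780
∂h/∂y = [30·(+0.1) − (-25)·(+0.3)] / 4425 = +0.002373
Head at (407442, 3407607) = 438.8 + (-0.0006780)·(115) + (+0.002373)·(145) = 439.07 m.
That is higher than the 438.8 m at A, so the point is upgradient.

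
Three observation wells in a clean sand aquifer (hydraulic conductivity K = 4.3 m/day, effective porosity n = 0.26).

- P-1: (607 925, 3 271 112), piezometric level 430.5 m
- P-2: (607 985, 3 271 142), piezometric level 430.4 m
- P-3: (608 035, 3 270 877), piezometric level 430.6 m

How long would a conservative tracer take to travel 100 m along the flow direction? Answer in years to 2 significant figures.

Taking P-1 as reference: P-2−P-1 = (60, 30, -0.1); P-3−P-1 = (110, -235, +0.1).
Determinant of the coordinate differences = 60·(-235) − 110·30 = -17400.
∂h/∂x = [(-0.1)·(-235) − (+0.1)·30] / -17400 = -0.001178
∂h/∂y = [60·(+0.1) − 110·(-0.1)] / -17400 = -0.0009770
|∇h| = √(-0.001178² + -0.0009770²) = 0.00153
Seepage velocity v = K·i/n = 4.3 × 0.00153 / 0.26 = 0.0253 m/day.
t = 100 / 0.0253 = 3953 days = 10.8 years.

11 years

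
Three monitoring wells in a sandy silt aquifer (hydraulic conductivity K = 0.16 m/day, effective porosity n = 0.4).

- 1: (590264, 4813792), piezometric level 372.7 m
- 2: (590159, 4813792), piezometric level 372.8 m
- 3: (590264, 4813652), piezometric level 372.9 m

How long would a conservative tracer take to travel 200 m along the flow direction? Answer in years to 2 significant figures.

800 years

∂h/∂x = (372.8 − 372.7) / (590159 − 590264) = -0.0009524
∂h/∂y = (372.9 − 372.7) / (4813652 − 4813792) = -0.001429
|∇h| = √(-0.0009524² + -0.001429²) = 0.001717
Seepage velocity v = K·i/n = 0.16 × 0.001717 / 0.4 = 0.0006868 m/day.
t = 200 / 0.0006868 = 2.912e+05 days = 797 years.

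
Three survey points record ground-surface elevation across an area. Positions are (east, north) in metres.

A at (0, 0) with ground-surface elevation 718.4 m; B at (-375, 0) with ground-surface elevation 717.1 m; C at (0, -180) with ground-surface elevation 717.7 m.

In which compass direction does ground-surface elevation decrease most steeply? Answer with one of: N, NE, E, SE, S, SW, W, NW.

∂z/∂x = (717.1 − 718.4) / (-375 − 0) = +0.003467
∂z/∂y = (717.7 − 718.4) / (-180 − 0) = +0.003889
Steepest decrease is along −∇f = (-0.003467 E, -0.003889 N) → southwest.

SW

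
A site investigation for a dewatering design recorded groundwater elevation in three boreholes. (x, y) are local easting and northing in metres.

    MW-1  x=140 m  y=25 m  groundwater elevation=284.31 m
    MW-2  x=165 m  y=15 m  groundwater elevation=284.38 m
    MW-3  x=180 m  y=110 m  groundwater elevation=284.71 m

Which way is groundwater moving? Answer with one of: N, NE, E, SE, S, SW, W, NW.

SW

With h = a·x + b·y + c and MW-1 as origin, the differences give:
  25·a + (-10)·b = +0.07
  40·a + 85·b = +0.40
Eliminate b (×85 and ×(-10), subtract): 2525·a = 9.950 → a = ∂h/∂x = +0.003941
Back-substitute: b = ∂h/∂y = +0.002851.
Flow = −∇h = (-0.003941 east, -0.002851 north), which points southwest.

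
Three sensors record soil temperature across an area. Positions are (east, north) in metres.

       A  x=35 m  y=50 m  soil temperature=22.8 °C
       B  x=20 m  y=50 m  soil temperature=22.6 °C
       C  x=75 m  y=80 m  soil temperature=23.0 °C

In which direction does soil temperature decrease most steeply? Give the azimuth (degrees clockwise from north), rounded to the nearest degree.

Three-point gradient (reference A): Δ to B = (-15, 0, -0.2), Δ to C = (40, 30, +0.2).
∂T/∂x = +0.01333, ∂T/∂y = -0.01111 (det = -450).
Steepest decrease is along −∇f: components (-0.01333 E, +0.01111 N).
Azimuth = atan2(-0.01333, +0.01111) = 309.8° ≈ 310°.

310°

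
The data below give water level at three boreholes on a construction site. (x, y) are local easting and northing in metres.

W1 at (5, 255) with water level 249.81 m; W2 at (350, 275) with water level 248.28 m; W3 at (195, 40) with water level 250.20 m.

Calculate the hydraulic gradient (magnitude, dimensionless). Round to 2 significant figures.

Taking W1 as reference: W2−W1 = (345, 20, -1.53); W3−W1 = (190, -215, +0.39).
Solve a·Δx + b·Δy = Δh: det = 345·(-215) − 190·20 = -77975.
∂h/∂x = [(-1.53)·(-215) − (+0.39)·20] / -77975 = -0.004119
∂h/∂y = [345·(+0.39) − 190·(-1.53)] / -77975 = -0.005454
|∇h| = √(-0.004119² + -0.005454²) = 0.006835

0.0068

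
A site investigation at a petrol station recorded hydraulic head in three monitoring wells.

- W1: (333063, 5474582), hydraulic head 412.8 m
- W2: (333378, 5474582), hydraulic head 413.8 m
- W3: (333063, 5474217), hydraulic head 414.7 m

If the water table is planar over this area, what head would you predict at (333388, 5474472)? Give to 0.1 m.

414.4 m

∂h/∂x = (413.8 − 412.8) / (333378 − 333063) = +0.003175
∂h/∂y = (414.7 − 412.8) / (5474217 − 5474582) = -0.005205
h(333388, 5474472) = 412.8 + (+0.003175)·(325) + (-0.005205)·(-110) = 412.8 +1.032 +0.573 = 414.404 m.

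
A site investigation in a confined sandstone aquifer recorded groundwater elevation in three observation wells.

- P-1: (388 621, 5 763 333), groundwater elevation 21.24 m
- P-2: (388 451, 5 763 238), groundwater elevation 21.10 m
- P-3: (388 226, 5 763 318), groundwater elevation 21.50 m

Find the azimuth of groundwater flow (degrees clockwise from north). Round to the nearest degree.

165°

With h = a·x + b·y + c and P-1 as origin, the differences give:
  (-170)·a + (-95)·b = -0.14
  (-395)·a + (-15)·b = +0.26
Eliminate b (×(-15) and ×(-95), subtract): -34975·a = 26.800 → a = ∂h/∂x = -0.0007663
Back-substitute: b = ∂h/∂y = +0.002845.
Flow direction (−∇h) has components (+0.0007663 E, -0.002845 N).
Azimuth = atan2(E, N) = atan2(+0.0007663, -0.002845) = 164.9° ≈ 165°.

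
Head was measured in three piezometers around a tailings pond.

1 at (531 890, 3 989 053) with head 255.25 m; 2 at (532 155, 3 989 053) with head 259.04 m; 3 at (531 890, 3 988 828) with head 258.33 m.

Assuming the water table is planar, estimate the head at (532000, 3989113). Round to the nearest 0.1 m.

∂h/∂x = (259.04 − 255.25) / (532155 − 531890) = +0.01430
∂h/∂y = (258.33 − 255.25) / (3988828 − 3989053) = -0.01369
h(532000, 3989113) = 255.25 + (+0.01430)·(110) + (-0.01369)·(60) = 255.25 +1.573 -0.821 = 256.002 m.

256.0 m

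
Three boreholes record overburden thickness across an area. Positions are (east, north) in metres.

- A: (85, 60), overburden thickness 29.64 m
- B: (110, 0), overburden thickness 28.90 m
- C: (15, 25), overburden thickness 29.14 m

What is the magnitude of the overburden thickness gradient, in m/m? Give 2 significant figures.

0.013 m/m

Three-point gradient (reference A): Δ to B = (25, -60, -0.74), Δ to C = (-70, -35, -0.50).
∂d/∂x = +0.0008079, ∂d/∂y = +0.01267 (det = -5075).
|∇f| = √(0.0008079² + 0.01267²) = 0.0127 m/m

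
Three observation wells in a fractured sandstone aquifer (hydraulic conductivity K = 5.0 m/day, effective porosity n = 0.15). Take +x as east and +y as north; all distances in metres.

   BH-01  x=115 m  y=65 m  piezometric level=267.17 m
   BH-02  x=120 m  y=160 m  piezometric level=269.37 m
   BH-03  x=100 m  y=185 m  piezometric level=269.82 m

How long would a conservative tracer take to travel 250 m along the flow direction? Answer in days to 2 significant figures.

320 days

Taking BH-01 as reference: BH-02−BH-01 = (5, 95, +2.20); BH-03−BH-01 = (-15, 120, +2.65).
Solve a·Δx + b·Δy = Δh: det = 5·120 − (-15)·95 = 2025.
∂h/∂x = [(+2.20)·120 − (+2.65)·95] / 2025 = +0.006049
∂h/∂y = [5·(+2.65) − (-15)·(+2.20)] / 2025 = +0.02284
|∇h| = √(0.006049² + 0.02284²) = 0.02363
Seepage velocity v = K·i/n = 5.0 × 0.02363 / 0.15 = 0.7877 m/day.
t = 250 / 0.7877 = 317.4 days.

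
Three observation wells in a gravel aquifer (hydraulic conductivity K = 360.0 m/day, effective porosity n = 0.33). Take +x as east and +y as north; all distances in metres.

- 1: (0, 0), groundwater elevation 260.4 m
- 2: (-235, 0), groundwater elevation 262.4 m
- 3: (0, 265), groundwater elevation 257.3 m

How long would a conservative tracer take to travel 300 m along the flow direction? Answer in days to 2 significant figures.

∂h/∂x = (262.4 − 260.4) / (-235 − 0) = -0.008511
∂h/∂y = (257.3 − 260.4) / (265 − 0) = -0.01170
|∇h| = √(-0.008511² + -0.01170²) = 0.01447
Seepage velocity v = K·i/n = 360.0 × 0.01447 / 0.33 = 15.79 m/day.
t = 300 / 15.79 = 19 days.

19 days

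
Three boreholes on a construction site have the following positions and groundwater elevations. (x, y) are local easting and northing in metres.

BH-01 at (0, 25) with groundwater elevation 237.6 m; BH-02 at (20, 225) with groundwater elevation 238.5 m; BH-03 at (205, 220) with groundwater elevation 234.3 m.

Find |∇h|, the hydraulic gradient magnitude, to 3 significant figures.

Differences from BH-01: to BH-02 (Δx, Δy, Δh) = (20, 200, +0.9); to BH-03 = (205, 195, -3.3).
Solve a·Δx + b·Δy = Δh: det = 20·195 − 205·200 = -37100.
∂h/∂x = [(+0.9)·195 − (-3.3)·200] / -37100 = -0.02252
∂h/∂y = [20·(-3.3) − 205·(+0.9)] / -37100 = +0.006752
|∇h| = √(-0.02252² + 0.006752²) = 0.02351

0.0235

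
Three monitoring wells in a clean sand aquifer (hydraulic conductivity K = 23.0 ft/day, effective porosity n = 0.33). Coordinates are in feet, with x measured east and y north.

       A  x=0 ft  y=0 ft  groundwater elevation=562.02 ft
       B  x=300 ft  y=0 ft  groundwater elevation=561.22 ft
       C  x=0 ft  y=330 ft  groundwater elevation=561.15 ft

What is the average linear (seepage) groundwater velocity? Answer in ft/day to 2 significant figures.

0.26 ft/day

∂h/∂x = (561.22 − 562.02) / (300 − 0) = -0.002667
∂h/∂y = (561.15 − 562.02) / (330 − 0) = -0.002636
|∇h| = √(-0.002667² + -0.002636²) = 0.00375
Seepage velocity v = K·i/n = 23.0 × 0.00375 / 0.33 = 0.2614 ft/day.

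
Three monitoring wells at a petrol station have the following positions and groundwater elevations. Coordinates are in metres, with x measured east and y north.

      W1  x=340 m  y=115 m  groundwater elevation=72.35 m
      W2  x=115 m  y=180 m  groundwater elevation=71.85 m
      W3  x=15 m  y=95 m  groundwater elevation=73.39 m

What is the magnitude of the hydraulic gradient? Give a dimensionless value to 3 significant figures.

0.0156

Three-point gradient (reference W1): Δ to W2 = (-225, 65, -0.50), Δ to W3 = (-325, -20, +1.04).
∂h/∂x = -0.002248, ∂h/∂y = -0.01547 (det = 25625).
|∇h| = √(-0.002248² + -0.01547²) = 0.01563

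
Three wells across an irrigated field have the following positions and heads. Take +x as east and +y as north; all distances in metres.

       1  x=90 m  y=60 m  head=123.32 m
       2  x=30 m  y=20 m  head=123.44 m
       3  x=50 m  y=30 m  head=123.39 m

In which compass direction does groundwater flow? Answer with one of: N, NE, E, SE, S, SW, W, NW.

SE

With h = a·x + b·y + c and 1 as origin, the differences give:
  (-60)·a + (-40)·b = +0.12
  (-40)·a + (-30)·b = +0.07
Eliminate b (×(-30) and ×(-40), subtract): 200·a = -0.800 → a = ∂h/∂x = -0.004000
Back-substitute: b = ∂h/∂y = +0.003000.
Flow = −∇h = (+0.004000 east, -0.003000 north), which points southeast.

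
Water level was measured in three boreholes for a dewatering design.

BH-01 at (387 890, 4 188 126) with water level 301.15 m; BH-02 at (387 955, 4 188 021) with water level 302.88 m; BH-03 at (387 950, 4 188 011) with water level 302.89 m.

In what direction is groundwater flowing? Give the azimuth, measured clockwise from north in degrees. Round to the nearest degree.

300°

Differences from BH-01: to BH-02 (Δx, Δy, Δh) = (65, -105, +1.73); to BH-03 = (60, -115, +1.74).
Solve a·Δx + b·Δy = Δh: det = 65·(-115) − 60·(-105) = -1175.
∂h/∂x = [(+1.73)·(-115) − (+1.74)·(-105)] / -1175 = +0.01383
∂h/∂y = [65·(+1.74) − 60·(+1.73)] / -1175 = -0.007915
Flow direction (−∇h) has components (-0.01383 E, +0.007915 N).
Azimuth = atan2(E, N) = atan2(-0.01383, +0.007915) = 299.8° ≈ 300°.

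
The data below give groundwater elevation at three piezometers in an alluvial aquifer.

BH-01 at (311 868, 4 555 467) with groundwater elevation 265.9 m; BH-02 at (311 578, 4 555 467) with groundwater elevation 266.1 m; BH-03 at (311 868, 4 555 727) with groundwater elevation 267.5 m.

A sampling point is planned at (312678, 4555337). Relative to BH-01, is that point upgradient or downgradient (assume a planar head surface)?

∂h/∂x = (266.1 − 265.9) / (311578 − 311868) = -0.0006897
∂h/∂y = (267.5 − 265.9) / (4555727 − 4555467) = +0.006154
Head at (312678, 4555337) = 265.9 + (-0.0006897)·(810) + (+0.006154)·(-130) = 264.54 m.
That is lower than the 265.9 m at BH-01, so the point is downgradient.

downgradient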